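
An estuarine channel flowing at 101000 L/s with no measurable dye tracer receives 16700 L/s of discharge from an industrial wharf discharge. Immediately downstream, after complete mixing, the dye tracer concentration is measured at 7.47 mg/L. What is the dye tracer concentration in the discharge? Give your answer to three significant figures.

Mass balance: 101000·0 + 16700·Cₑ = 117700·7.470
→ Cₑ = (117700·7.470 − 101000·0) / 16700 = 52.65 mg/L.

52.6 mg/L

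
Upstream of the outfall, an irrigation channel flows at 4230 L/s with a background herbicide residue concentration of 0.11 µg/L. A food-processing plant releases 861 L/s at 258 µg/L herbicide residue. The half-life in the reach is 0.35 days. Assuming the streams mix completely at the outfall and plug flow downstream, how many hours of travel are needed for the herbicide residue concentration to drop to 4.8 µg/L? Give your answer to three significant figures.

26.8 h

Conservation of mass: C = (4230·0.1100 + 861.0·258.0) / 5091 = 222600/5091 = 43.72 µg/L.
Half-life 0.35 d → k = ln 2 / 0.35 = 1.980 d⁻¹.
43.72·exp(−k·t) = 4.8 → t = ln(43.72/4.8)/k = 96390 s = 26.77 h.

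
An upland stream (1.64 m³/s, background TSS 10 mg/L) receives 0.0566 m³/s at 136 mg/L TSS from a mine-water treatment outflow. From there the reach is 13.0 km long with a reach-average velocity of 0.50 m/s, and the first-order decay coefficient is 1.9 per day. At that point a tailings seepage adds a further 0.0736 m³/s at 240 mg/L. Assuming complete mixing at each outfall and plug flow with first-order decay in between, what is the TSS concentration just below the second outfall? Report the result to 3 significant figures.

17.7 mg/L

After mixing, C = (1.640·10.00 + 0.05660·136.0) / 1.697 = 24.10/1.697 = 14.20 mg/L; combined flow 1.697 m³/s.
Travel time t = 13.0·1000 / 0.50 = 26000 s = 7.222 h.
First-order decay: C = 14.20·exp(−k·t) = 14.20·0.5645 = 8.018 mg/L.
Second outfall: C = (1.697·8.018 + 0.07360·240.0)/1.770 = 17.66 mg/L.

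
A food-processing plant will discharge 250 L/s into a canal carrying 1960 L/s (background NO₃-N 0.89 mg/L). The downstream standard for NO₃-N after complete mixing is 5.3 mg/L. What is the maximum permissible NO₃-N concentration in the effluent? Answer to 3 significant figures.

At the limit, (Qr·Cr + Qe·Cₑ)/(Qr + Qe) = 5.3:
Cₑ = (2210·5.3 − 1960·0.8900) / 250.0 = 39.87 mg/L.

39.9 mg/L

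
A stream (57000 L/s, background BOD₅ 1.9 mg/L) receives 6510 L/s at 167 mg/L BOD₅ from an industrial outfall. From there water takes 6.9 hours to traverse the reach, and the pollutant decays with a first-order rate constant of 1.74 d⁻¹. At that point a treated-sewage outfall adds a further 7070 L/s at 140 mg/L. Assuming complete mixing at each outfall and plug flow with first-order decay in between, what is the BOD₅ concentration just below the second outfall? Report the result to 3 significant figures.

Mixed concentration C = ΣQC/ΣQ = (57000·1.900 + 6510·167.0) / 63510 = 1195000/63510 = 18.82 mg/L; combined flow 63510 L/s.
Decay over the reach: 18.82·exp(−kt) = 18.82·0.6064 = 11.41 mg/L.
Second outfall: C = (63510·11.41 + 7070·140.0)/70580 = 24.29 mg/L.

24.3 mg/L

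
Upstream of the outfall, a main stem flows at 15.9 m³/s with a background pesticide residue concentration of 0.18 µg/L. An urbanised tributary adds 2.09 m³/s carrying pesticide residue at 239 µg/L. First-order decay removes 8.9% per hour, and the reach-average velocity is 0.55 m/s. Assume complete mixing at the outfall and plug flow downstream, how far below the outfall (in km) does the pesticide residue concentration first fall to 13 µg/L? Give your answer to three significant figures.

16.2 km

Flow-weighted average: C = (15.90·0.1800 + 2.090·239.0) / 17.99 = 502.4/17.99 = 27.93 µg/L.
8.9%/h lost → k = −ln(1 − 0.089) = 0.09321 h⁻¹.
Set 27.93·exp(−k·t) = 13 → t = ln(27.93/13)/k = 29530 s = 8.203 h.
Distance = v·t = 0.55·29530 = 16240 m = 16.24 km.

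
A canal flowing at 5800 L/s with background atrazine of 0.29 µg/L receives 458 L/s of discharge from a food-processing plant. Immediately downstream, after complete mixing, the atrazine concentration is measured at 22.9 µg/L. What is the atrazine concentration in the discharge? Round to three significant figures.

309 µg/L

Mass balance: 5800·0.2900 + 458.0·Cₑ = 6258·22.90
→ Cₑ = (6258·22.90 − 5800·0.2900) / 458.0 = 309.2 µg/L.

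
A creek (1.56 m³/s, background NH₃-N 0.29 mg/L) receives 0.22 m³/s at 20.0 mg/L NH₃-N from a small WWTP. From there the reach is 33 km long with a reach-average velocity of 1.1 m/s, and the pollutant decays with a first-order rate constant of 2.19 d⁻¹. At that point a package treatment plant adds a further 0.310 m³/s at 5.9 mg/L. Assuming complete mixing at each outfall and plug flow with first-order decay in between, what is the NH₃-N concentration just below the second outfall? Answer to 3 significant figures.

Flow-weighted average: C = (1.560·0.2900 + 0.2200·20.00) / 1.780 = 4.852/1.780 = 2.726 mg/L; combined flow 1.780 m³/s.
Travel time t = 33·1000 / 1.1 = 30000 s = 8.333 h.
Decay over the reach: 2.726·exp(−kt) = 2.726·0.4675 = 1.274 mg/L.
Second outfall: C = (1.780·1.274 + 0.3100·5.900)/2.090 = 1.960 mg/L.

1.96 mg/L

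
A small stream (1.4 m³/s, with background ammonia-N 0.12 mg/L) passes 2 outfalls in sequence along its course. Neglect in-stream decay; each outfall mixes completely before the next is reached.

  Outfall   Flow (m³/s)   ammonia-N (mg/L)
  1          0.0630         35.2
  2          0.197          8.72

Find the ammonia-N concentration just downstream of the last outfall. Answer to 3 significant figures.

2.47 mg/L

Outfall 1: combined Q = 1.463 m³/s; C = (1.400·0.1200 + 0.06300·35.20)/1.463 = 1.631 mg/L.
Outfall 2: combined Q = 1.660 m³/s; C = (1.463·1.631 + 0.1970·8.720)/1.660 = 2.472 mg/L.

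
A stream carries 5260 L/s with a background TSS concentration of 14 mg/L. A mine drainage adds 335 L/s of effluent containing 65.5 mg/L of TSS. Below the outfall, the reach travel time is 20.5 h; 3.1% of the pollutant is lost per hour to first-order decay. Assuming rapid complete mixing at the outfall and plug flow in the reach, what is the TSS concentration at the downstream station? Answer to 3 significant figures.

8.96 mg/L

Conservation of mass: C = (5260·14.00 + 335.0·65.50) / 5595 = 95580/5595 = 17.08 mg/L.
3.1%/h lost → k = −ln(1 − 0.031) = 0.03149 h⁻¹.
Decay over the reach: 17.08·exp(−kt) = 17.08·0.5244 = 8.958 mg/L.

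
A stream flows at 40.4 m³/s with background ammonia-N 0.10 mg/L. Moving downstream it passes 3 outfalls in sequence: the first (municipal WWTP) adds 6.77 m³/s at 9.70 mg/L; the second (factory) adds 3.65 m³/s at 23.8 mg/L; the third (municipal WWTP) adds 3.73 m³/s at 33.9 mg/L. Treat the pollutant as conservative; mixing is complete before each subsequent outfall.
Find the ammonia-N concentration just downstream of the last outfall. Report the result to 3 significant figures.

Outfall 1: combined Q = 47.17 m³/s; C = (40.40·0.1000 + 6.770·9.700)/47.17 = 1.478 mg/L.
Outfall 2: combined Q = 50.82 m³/s; C = (47.17·1.478 + 3.650·23.80)/50.82 = 3.081 mg/L.
Outfall 3: combined Q = 54.55 m³/s; C = (50.82·3.081 + 3.730·33.90)/54.55 = 5.188 mg/L.

5.19 mg/L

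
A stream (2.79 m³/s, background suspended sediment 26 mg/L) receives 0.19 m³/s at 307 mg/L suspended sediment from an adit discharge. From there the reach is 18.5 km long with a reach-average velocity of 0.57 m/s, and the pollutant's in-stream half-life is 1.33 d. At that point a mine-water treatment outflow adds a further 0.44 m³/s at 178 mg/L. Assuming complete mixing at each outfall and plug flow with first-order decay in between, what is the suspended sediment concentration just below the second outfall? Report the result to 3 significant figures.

Flow-weighted average: C = (2.790·26.00 + 0.1900·307.0) / 2.980 = 130.9/2.980 = 43.92 mg/L; combined flow 2.980 m³/s.
Travel time t = 18.5·1000 / 0.57 = 32460 s = 9.016 h.
Half-life 1.33 d → k = ln 2 / 1.33 = 0.5212 d⁻¹.
First-order decay: C = 43.92·exp(−k·t) = 43.92·0.8222 = 36.11 mg/L.
At the second outfall, C = (2.980·36.11 + 0.4400·178.0) / (2.980 + 0.4400) = 54.36 mg/L.

54.4 mg/L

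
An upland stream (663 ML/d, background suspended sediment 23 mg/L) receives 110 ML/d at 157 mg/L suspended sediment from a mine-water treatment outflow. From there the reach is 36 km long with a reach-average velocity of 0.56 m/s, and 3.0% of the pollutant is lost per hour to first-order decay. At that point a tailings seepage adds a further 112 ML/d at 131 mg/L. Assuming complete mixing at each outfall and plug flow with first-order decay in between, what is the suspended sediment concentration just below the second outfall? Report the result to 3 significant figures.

37.9 mg/L

After mixing, C = (663.0·23.00 + 110.0·157.0) / 773.0 = 32520/773.0 = 42.07 mg/L; combined flow 773.0 ML/d.
Travel time t = 36·1000 / 0.56 = 64290 s = 17.86 h.
3.0%/h lost → k = −ln(1 − 0.03) = 0.03046 h⁻¹.
First-order decay: C = 42.07·exp(−k·t) = 42.07·0.5805 = 24.42 mg/L.
Second outfall: C = (773.0·24.42 + 112.0·131.0)/885.0 = 37.91 mg/L.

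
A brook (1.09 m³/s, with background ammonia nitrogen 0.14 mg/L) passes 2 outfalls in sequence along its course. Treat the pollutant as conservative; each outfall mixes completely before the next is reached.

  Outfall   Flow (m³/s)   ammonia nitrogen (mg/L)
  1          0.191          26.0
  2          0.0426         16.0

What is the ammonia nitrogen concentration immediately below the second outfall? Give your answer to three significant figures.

4.38 mg/L

After outfall 1: Q = 1.090 + 0.1910 = 1.281 m³/s; C = (1.090·0.1400 + 0.1910·26.00)/1.281 = 3.996 mg/L.
After outfall 2: Q = 1.281 + 0.04260 = 1.324 m³/s; C = (1.281·3.996 + 0.04260·16.00)/1.324 = 4.382 mg/L.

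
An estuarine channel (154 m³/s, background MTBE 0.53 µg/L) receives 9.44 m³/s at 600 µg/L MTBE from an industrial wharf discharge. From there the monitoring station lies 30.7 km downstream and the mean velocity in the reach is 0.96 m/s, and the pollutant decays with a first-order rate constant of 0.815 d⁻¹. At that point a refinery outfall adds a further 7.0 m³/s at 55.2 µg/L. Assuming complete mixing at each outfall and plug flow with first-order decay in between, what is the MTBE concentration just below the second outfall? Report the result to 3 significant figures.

Flow-weighted average: C = (154.0·0.5300 + 9.440·600.0) / 163.4 = 5746/163.4 = 35.15 µg/L; combined flow 163.4 m³/s.
Travel time t = 30.7·1000 / 0.96 = 31980 s = 8.883 h.
After decay, C = 35.15 × e^(−kt) = 35.15 × 0.7396 = 26.00 µg/L.
Second outfall: C = (163.4·26.00 + 7.000·55.20)/170.4 = 27.20 µg/L.

27.2 µg/L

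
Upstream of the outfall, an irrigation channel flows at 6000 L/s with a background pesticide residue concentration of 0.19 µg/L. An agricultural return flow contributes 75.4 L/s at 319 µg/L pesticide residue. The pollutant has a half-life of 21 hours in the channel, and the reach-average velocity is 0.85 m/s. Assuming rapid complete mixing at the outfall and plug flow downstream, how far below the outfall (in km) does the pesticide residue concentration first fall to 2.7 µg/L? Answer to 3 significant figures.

Flow-weighted average: C = (6000·0.1900 + 75.40·319.0) / 6075 = 25190/6075 = 4.147 µg/L.
Half-life 21 h → k = ln 2 / 21 = 0.03301 h⁻¹ = 0.7922 d⁻¹.
Set 4.147·exp(−k·t) = 2.7 → t = ln(4.147/2.7)/k = 46800 s = 13.00 h.
Distance = v·t = 0.85·46800 = 39780 m = 39.78 km.

39.8 km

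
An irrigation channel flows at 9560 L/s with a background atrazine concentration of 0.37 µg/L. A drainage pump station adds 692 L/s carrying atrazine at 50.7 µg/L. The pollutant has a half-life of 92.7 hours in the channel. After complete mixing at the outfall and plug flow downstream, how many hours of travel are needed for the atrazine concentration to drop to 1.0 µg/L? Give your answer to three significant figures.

After mixing, C = (9560·0.3700 + 692.0·50.70) / 10250 = 38620/10250 = 3.767 µg/L.
Half-life 92.7 h → k = ln 2 / 92.7 = 0.007477 h⁻¹ = 0.1795 d⁻¹.
3.767·exp(−k·t) = 1.0 → t = ln(3.767/1.0)/k = 638600 s = 177.4 h.

177 h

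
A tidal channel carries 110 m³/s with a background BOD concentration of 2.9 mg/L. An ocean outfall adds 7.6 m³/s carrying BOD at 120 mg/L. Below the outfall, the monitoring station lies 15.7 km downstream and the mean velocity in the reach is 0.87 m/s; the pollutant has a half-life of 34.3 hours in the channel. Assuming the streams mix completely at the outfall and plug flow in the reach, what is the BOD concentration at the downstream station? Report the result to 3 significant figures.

9.46 mg/L

Mass balance: C = (110.0·2.900 + 7.600·120.0) / 117.6 = 1231/117.6 = 10.47 mg/L.
Travel time t = 15.7·1000 / 0.87 = 18050 s = 5.013 h.
Half-life 34.3 h → k = ln 2 / 34.3 = 0.02021 h⁻¹ = 0.4850 d⁻¹.
First-order decay: C = 10.47·exp(−k·t) = 10.47·0.9037 = 9.459 mg/L.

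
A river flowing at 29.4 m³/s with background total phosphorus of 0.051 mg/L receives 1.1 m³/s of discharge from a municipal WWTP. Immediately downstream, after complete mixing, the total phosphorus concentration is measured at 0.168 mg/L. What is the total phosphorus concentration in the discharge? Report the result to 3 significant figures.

3.30 mg/L

Mass balance: 29.40·0.05100 + 1.100·Cₑ = 30.50·0.1680
→ Cₑ = (30.50·0.1680 − 29.40·0.05100) / 1.100 = 3.295 mg/L.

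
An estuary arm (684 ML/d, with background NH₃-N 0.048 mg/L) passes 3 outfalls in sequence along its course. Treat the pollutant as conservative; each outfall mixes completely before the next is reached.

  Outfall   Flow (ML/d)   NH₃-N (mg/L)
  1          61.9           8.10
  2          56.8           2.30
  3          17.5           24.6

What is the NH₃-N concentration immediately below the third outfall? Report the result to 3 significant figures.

1.34 mg/L

After outfall 1: Q = 684.0 + 61.90 = 745.9 ML/d; C = (684.0·0.04800 + 61.90·8.100)/745.9 = 0.7162 mg/L.
After outfall 2: Q = 745.9 + 56.80 = 802.7 ML/d; C = (745.9·0.7162 + 56.80·2.300)/802.7 = 0.8283 mg/L.
After outfall 3: Q = 802.7 + 17.50 = 820.2 ML/d; C = (802.7·0.8283 + 17.50·24.60)/820.2 = 1.335 mg/L.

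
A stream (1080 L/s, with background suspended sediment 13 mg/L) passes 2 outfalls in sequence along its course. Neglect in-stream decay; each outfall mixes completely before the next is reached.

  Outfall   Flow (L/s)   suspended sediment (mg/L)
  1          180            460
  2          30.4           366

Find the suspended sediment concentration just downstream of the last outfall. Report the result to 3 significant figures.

Below outfall 1: Q → 1260 L/s, C = (1080·13.00 + 180.0·460.0)/1260 = 76.86 mg/L.
Below outfall 2: Q → 1290 L/s, C = (1260·76.86 + 30.40·366.0)/1290 = 83.67 mg/L.

83.7 mg/L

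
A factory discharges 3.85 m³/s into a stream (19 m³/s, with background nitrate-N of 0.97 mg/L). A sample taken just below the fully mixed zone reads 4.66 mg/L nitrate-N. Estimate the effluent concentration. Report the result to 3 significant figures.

Mass balance: 19.00·0.9700 + 3.850·Cₑ = 22.85·4.660
→ Cₑ = (22.85·4.660 − 19.00·0.9700) / 3.850 = 22.87 mg/L.

22.9 mg/L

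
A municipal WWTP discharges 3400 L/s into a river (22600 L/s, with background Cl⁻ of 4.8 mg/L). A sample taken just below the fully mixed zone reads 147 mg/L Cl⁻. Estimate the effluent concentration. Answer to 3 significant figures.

1090 mg/L

Mass balance: 22600·4.800 + 3400·Cₑ = 26000·147.0
→ Cₑ = (26000·147.0 − 22600·4.800) / 3400 = 1092 mg/L.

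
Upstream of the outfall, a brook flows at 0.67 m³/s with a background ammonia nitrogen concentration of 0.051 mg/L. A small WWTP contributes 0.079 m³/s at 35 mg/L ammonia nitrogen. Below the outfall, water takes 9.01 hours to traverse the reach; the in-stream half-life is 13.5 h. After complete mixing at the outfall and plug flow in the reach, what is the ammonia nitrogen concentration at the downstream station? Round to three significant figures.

Mixed concentration C = ΣQC/ΣQ = (0.6700·0.05100 + 0.07900·35.00) / 0.7490 = 2.799/0.7490 = 3.737 mg/L.
Half-life 13.5 h → k = ln 2 / 13.5 = 0.05134 h⁻¹ = 1.232 d⁻¹.
Decay over the reach: 3.737·exp(−kt) = 3.737·0.6296 = 2.353 mg/L.

2.35 mg/L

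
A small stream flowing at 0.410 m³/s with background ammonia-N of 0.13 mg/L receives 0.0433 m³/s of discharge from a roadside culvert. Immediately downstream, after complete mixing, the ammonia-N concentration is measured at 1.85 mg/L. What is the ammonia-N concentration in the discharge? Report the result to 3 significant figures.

18.1 mg/L

Mass balance: 0.4100·0.1300 + 0.04330·Cₑ = 0.4533·1.850
→ Cₑ = (0.4533·1.850 − 0.4100·0.1300) / 0.04330 = 18.14 mg/L.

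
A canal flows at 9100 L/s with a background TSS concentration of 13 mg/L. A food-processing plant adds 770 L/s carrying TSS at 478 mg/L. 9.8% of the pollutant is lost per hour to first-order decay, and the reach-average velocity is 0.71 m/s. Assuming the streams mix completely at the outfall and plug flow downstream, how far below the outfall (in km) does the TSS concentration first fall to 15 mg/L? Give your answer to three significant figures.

Flow-weighted average: C = (9100·13.00 + 770.0·478.0) / 9870 = 486400/9870 = 49.28 mg/L.
9.8%/h lost → k = −ln(1 − 0.098) = 0.1031 h⁻¹.
Set 49.28·exp(−k·t) = 15 → t = ln(49.28/15)/k = 41510 s = 11.53 h.
Distance = v·t = 0.71·41510 = 29480 m = 29.48 km.

29.5 km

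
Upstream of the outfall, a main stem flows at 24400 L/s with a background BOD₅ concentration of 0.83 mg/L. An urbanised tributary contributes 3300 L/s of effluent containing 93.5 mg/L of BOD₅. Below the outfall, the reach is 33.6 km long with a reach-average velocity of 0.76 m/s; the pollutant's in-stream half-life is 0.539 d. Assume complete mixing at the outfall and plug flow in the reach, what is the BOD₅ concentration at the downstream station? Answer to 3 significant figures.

6.15 mg/L

Mixed concentration C = ΣQC/ΣQ = (24400·0.8300 + 3300·93.50) / 27700 = 328800/27700 = 11.87 mg/L.
Travel time t = 33.6·1000 / 0.76 = 44210 s = 12.28 h.
Half-life 0.539 d → k = ln 2 / 0.539 = 1.286 d⁻¹.
After decay, C = 11.87 × e^(−kt) = 11.87 × 0.5179 = 6.147 mg/L.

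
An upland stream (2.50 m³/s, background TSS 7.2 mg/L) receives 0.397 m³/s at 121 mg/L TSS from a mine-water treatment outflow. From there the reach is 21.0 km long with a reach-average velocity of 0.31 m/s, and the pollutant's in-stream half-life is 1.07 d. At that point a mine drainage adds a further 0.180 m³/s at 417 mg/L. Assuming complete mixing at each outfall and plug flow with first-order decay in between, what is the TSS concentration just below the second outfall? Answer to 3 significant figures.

37.3 mg/L

Flow-weighted average: C = (2.500·7.200 + 0.3970·121.0) / 2.897 = 66.04/2.897 = 22.79 mg/L; combined flow 2.897 m³/s.
Travel time t = 21.0·1000 / 0.31 = 67740 s = 18.82 h.
Half-life 1.07 d → k = ln 2 / 1.07 = 0.6478 d⁻¹.
Applying C = C₀e^(−kt): 22.79 × 0.6018 = 13.72 mg/L.
At the second outfall, C = (2.897·13.72 + 0.1800·417.0) / (2.897 + 0.1800) = 37.31 mg/L.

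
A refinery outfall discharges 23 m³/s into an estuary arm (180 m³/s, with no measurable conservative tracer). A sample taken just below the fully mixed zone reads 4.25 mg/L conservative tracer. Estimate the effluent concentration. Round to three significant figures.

37.5 mg/L

Mass balance: 180.0·0 + 23.00·Cₑ = 203.0·4.250
→ Cₑ = (203.0·4.250 − 180.0·0) / 23.00 = 37.51 mg/L.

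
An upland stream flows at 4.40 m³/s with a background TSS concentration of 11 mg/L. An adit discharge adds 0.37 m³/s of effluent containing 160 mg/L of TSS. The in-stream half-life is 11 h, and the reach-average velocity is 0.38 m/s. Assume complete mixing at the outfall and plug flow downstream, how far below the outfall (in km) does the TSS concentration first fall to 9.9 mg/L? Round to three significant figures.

17.9 km

Mass balance: C = (4.400·11.00 + 0.3700·160.0) / 4.770 = 107.6/4.770 = 22.56 mg/L.
Half-life 11 h → k = ln 2 / 11 = 0.06301 h⁻¹ = 1.512 d⁻¹.
Set 22.56·exp(−k·t) = 9.9 → t = ln(22.56/9.9)/k = 47050 s = 13.07 h.
Distance = v·t = 0.38·47050 = 17880 m = 17.88 km.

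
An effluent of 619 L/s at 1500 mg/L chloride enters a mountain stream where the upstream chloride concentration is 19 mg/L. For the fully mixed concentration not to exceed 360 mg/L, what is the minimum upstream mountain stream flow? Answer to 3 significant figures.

Set C_mix = 360: (Q·19.00 + 619.0·1500) / (Q + 619.0) = 360
→ Q = 619.0·(1500 − 360)/(360 − 19.00) = 2069 L/s.

2070 L/s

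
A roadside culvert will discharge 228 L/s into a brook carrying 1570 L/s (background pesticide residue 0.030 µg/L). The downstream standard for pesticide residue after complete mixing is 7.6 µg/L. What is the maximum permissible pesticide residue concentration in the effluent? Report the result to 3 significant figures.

59.7 µg/L

At the limit, (Qr·Cr + Qe·Cₑ)/(Qr + Qe) = 7.6:
Cₑ = (1798·7.6 − 1570·0.03000) / 228.0 = 59.73 µg/L.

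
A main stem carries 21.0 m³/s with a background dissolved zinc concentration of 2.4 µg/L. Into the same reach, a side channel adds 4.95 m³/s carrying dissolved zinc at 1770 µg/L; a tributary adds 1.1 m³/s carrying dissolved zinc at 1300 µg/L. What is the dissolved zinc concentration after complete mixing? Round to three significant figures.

379 µg/L

Flow-weighted average: C = (21.00·2.400 + 4.950·1770 + 1.100·1300) / 27.05 = 10240/27.05 = 378.6 µg/L.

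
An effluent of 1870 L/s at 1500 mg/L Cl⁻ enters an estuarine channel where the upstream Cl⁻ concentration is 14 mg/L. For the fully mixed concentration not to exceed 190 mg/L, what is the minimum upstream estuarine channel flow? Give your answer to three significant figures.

Set C_mix = 190: (Q·14.00 + 1870·1500) / (Q + 1870) = 190
→ Q = 1870·(1500 − 190)/(190 − 14.00) = 13920 L/s.

13900 L/s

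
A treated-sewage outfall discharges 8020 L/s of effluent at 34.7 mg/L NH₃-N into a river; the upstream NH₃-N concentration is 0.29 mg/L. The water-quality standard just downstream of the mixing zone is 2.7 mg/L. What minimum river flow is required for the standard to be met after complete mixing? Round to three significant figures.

Set C_mix = 2.7: (Q·0.2900 + 8020·34.70) / (Q + 8020) = 2.7
→ Q = 8020·(34.70 − 2.7)/(2.7 − 0.2900) = 106500 L/s.

106000 L/s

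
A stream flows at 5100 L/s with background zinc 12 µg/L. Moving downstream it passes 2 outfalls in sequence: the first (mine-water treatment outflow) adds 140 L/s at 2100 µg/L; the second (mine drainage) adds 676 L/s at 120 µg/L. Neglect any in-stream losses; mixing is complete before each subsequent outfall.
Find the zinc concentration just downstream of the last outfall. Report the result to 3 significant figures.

Below outfall 1: Q → 5240 L/s, C = (5100·12.00 + 140.0·2100)/5240 = 67.79 µg/L.
Below outfall 2: Q → 5916 L/s, C = (5240·67.79 + 676.0·120.0)/5916 = 73.75 µg/L.

73.8 µg/L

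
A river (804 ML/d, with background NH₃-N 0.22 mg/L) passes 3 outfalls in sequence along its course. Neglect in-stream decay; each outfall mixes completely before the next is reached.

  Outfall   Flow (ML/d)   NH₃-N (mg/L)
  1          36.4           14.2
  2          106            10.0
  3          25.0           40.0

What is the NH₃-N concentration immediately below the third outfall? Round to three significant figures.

Outfall 1: combined Q = 840.4 ML/d; C = (804.0·0.2200 + 36.40·14.20)/840.4 = 0.8255 mg/L.
Outfall 2: combined Q = 946.4 ML/d; C = (840.4·0.8255 + 106.0·10.00)/946.4 = 1.853 mg/L.
Outfall 3: combined Q = 971.4 ML/d; C = (946.4·1.853 + 25.00·40.00)/971.4 = 2.835 mg/L.

2.83 mg/L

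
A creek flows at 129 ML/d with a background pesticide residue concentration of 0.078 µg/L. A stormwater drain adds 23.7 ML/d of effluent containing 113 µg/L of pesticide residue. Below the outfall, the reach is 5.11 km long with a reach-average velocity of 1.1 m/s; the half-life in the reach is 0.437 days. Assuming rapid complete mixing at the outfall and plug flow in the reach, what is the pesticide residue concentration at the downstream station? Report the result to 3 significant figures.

16.2 µg/L

Flow-weighted average: C = (129.0·0.07800 + 23.70·113.0) / 152.7 = 2688/152.7 = 17.60 µg/L.
Travel time t = 5.11·1000 / 1.1 = 4645 s = 1.290 h.
Half-life 0.437 d → k = ln 2 / 0.437 = 1.586 d⁻¹.
Applying C = C₀e^(−kt): 17.60 × 0.9183 = 16.17 µg/L.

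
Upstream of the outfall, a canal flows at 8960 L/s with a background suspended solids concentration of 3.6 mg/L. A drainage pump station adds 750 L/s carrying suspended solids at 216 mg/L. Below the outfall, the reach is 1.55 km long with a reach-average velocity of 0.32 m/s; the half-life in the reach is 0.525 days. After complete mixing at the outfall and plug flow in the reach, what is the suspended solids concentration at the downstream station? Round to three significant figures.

18.6 mg/L

Mixed concentration C = ΣQC/ΣQ = (8960·3.600 + 750.0·216.0) / 9710 = 194300/9710 = 20.01 mg/L.
Travel time t = 1.55·1000 / 0.32 = 4844 s = 1.345 h.
Half-life 0.525 d → k = ln 2 / 0.525 = 1.320 d⁻¹.
Applying C = C₀e^(−kt): 20.01 × 0.9287 = 18.58 mg/L.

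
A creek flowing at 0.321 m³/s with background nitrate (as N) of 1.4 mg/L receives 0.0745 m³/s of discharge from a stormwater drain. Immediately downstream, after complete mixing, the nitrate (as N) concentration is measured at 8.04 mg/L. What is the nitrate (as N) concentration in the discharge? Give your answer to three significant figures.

36.6 mg/L

Mass balance: 0.3210·1.400 + 0.07450·Cₑ = 0.3955·8.040
→ Cₑ = (0.3955·8.040 − 0.3210·1.400) / 0.07450 = 36.65 mg/L.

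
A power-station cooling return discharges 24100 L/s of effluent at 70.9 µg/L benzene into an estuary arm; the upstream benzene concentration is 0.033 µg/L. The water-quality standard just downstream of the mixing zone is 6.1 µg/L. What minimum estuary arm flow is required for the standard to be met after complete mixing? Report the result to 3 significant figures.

257000 L/s

Set C_mix = 6.1: (Q·0.03300 + 24100·70.90) / (Q + 24100) = 6.1
→ Q = 24100·(70.90 − 6.1)/(6.1 − 0.03300) = 257400 L/s.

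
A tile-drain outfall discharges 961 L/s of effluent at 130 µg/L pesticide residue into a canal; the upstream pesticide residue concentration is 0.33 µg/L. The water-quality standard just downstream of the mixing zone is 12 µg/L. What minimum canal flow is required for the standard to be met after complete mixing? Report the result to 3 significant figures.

9720 L/s

Set C_mix = 12: (Q·0.3300 + 961.0·130.0) / (Q + 961.0) = 12
→ Q = 961.0·(130.0 − 12)/(12 − 0.3300) = 9717 L/s.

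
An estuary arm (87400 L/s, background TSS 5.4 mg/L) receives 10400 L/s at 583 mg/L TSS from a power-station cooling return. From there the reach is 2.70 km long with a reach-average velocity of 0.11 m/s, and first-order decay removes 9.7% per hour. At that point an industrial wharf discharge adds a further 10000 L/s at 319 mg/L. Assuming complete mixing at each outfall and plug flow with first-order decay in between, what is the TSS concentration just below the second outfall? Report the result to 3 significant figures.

Mixed concentration C = ΣQC/ΣQ = (87400·5.400 + 10400·583.0) / 97800 = 6535000/97800 = 66.82 mg/L; combined flow 97800 L/s.
Travel time t = 2.70·1000 / 0.11 = 24550 s = 6.818 h.
9.7%/h lost → k = −ln(1 − 0.097) = 0.1020 h⁻¹.
Decay over the reach: 66.82·exp(−kt) = 66.82·0.4987 = 33.33 mg/L.
At the second outfall, C = (97800·33.33 + 10000·319.0) / (97800 + 10000) = 59.83 mg/L.

59.8 mg/L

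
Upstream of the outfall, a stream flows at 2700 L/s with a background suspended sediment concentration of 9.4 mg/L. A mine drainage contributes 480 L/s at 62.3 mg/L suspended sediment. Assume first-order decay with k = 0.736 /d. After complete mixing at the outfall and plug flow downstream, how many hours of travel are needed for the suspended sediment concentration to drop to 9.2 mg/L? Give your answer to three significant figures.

After mixing, C = (2700·9.400 + 480.0·62.30) / 3180 = 55280/3180 = 17.38 mg/L.
17.38·exp(−k·t) = 9.2 → t = ln(17.38/9.2)/k = 74710 s = 20.75 h.

20.8 h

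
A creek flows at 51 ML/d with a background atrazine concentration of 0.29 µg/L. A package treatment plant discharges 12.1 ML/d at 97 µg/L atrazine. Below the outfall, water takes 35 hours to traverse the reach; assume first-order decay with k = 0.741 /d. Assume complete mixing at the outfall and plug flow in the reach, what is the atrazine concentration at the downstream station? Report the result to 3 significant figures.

Flow-weighted average: C = (51.00·0.2900 + 12.10·97.00) / 63.10 = 1188/63.10 = 18.84 µg/L.
Applying C = C₀e^(−kt): 18.84 × 0.3394 = 6.392 µg/L.

6.39 µg/L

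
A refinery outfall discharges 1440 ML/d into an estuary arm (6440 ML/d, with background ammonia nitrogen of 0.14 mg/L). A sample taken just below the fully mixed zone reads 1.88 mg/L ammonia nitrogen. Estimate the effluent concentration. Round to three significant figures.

Mass balance: 6440·0.1400 + 1440·Cₑ = 7880·1.880
→ Cₑ = (7880·1.880 − 6440·0.1400) / 1440 = 9.662 mg/L.

9.66 mg/L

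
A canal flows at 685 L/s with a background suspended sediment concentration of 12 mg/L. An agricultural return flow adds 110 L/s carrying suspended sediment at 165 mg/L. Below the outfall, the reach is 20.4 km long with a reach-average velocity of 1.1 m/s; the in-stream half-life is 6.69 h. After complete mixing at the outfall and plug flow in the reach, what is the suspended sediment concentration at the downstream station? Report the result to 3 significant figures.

Mass balance: C = (685.0·12.00 + 110.0·165.0) / 795.0 = 26370/795.0 = 33.17 mg/L.
Travel time t = 20.4·1000 / 1.1 = 18550 s = 5.152 h.
Half-life 6.69 h → k = ln 2 / 6.69 = 0.1036 h⁻¹ = 2.487 d⁻¹.
First-order decay: C = 33.17·exp(−k·t) = 33.17·0.5864 = 19.45 mg/L.

19.5 mg/L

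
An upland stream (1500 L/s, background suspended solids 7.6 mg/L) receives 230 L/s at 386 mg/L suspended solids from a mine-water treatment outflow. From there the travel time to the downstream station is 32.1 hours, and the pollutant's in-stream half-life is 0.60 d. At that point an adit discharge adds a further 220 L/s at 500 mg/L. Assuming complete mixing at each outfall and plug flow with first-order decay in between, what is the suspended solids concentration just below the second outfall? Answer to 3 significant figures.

Mixed concentration C = ΣQC/ΣQ = (1500·7.600 + 230.0·386.0) / 1730 = 100200/1730 = 57.91 mg/L; combined flow 1730 L/s.
Half-life 0.60 d → k = ln 2 / 0.60 = 1.155 d⁻¹.
Applying C = C₀e^(−kt): 57.91 × 0.2133 = 12.35 mg/L.
Second outfall: C = (1730·12.35 + 220.0·500.0)/1950 = 67.37 mg/L.

67.4 mg/L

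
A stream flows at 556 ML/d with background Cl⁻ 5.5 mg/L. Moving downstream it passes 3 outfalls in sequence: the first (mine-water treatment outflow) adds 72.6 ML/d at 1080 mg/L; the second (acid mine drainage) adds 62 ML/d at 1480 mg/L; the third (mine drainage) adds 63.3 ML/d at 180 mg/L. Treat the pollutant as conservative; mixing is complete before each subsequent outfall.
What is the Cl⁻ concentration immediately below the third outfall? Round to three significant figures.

245 mg/L

Outfall 1: combined Q = 628.6 ML/d; C = (556.0·5.500 + 72.60·1080)/628.6 = 129.6 mg/L.
Outfall 2: combined Q = 690.6 ML/d; C = (628.6·129.6 + 62.00·1480)/690.6 = 250.8 mg/L.
Outfall 3: combined Q = 753.9 ML/d; C = (690.6·250.8 + 63.30·180.0)/753.9 = 244.9 mg/L.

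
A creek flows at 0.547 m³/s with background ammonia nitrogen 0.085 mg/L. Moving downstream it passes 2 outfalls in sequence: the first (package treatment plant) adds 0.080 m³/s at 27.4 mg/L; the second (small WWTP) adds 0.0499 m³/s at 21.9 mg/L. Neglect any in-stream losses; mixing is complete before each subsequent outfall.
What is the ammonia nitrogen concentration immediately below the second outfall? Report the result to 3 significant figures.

4.92 mg/L

Outfall 1: combined Q = 0.6270 m³/s; C = (0.5470·0.08500 + 0.08000·27.40)/0.6270 = 3.570 mg/L.
Outfall 2: combined Q = 0.6769 m³/s; C = (0.6270·3.570 + 0.04990·21.90)/0.6769 = 4.921 mg/L.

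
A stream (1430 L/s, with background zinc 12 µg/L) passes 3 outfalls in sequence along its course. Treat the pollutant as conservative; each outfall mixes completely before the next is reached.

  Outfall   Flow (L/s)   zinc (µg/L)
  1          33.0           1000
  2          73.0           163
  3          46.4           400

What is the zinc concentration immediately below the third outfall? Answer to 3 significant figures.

Outfall 1: combined Q = 1463 L/s; C = (1430·12.00 + 33.00·1000)/1463 = 34.29 µg/L.
Outfall 2: combined Q = 1536 L/s; C = (1463·34.29 + 73.00·163.0)/1536 = 40.40 µg/L.
Outfall 3: combined Q = 1582 L/s; C = (1536·40.40 + 46.40·400.0)/1582 = 50.95 µg/L.

50.9 µg/L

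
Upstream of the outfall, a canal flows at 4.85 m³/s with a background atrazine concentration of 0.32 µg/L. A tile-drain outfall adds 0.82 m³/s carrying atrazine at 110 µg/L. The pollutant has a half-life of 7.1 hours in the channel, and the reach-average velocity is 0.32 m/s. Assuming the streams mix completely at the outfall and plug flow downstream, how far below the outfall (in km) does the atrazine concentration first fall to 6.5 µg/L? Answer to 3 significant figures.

Mixed concentration C = ΣQC/ΣQ = (4.850·0.3200 + 0.8200·110.0) / 5.670 = 91.75/5.670 = 16.18 µg/L.
Half-life 7.1 h → k = ln 2 / 7.1 = 0.09763 h⁻¹ = 2.343 d⁻¹.
Set 16.18·exp(−k·t) = 6.5 → t = ln(16.18/6.5)/k = 33630 s = 9.343 h.
Distance = v·t = 0.32·33630 = 10760 m = 10.76 km.

10.8 km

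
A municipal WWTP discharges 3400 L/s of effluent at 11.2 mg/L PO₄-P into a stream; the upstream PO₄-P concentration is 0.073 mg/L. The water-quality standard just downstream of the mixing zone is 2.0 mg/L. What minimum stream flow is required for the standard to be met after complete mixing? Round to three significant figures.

Set C_mix = 2.0: (Q·0.07300 + 3400·11.20) / (Q + 3400) = 2.0
→ Q = 3400·(11.20 − 2.0)/(2.0 − 0.07300) = 16230 L/s.

16200 L/s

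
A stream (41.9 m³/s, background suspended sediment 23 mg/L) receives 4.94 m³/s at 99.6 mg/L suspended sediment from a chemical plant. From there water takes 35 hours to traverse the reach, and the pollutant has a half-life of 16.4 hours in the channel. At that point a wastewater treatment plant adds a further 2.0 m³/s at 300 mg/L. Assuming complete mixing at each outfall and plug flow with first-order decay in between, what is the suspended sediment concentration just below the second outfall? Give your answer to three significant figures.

Conservation of mass: C = (41.90·23.00 + 4.940·99.60) / 46.84 = 1456/46.84 = 31.08 mg/L; combined flow 46.84 m³/s.
Half-life 16.4 h → k = ln 2 / 16.4 = 0.04227 h⁻¹ = 1.014 d⁻¹.
After decay, C = 31.08 × e^(−kt) = 31.08 × 0.2278 = 7.080 mg/L.
Second outfall: C = (46.84·7.080 + 2.000·300.0)/48.84 = 19.07 mg/L.

19.1 mg/L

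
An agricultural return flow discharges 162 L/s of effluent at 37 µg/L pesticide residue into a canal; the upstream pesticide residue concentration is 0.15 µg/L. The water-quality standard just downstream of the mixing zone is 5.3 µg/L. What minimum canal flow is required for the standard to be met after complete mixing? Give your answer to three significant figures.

Set C_mix = 5.3: (Q·0.1500 + 162.0·37.00) / (Q + 162.0) = 5.3
→ Q = 162.0·(37.00 − 5.3)/(5.3 − 0.1500) = 997.2 L/s.

997 L/s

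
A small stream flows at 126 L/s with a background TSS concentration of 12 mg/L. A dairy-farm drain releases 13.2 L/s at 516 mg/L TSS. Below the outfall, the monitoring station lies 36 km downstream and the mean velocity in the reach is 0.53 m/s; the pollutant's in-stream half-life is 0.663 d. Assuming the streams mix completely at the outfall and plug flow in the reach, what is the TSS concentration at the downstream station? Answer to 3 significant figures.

Flow-weighted average: C = (126.0·12.00 + 13.20·516.0) / 139.2 = 8323/139.2 = 59.79 mg/L.
Travel time t = 36·1000 / 0.53 = 67920 s = 18.87 h.
Half-life 0.663 d → k = ln 2 / 0.663 = 1.045 d⁻¹.
Applying C = C₀e^(−kt): 59.79 × 0.4396 = 26.28 mg/L.

26.3 mg/L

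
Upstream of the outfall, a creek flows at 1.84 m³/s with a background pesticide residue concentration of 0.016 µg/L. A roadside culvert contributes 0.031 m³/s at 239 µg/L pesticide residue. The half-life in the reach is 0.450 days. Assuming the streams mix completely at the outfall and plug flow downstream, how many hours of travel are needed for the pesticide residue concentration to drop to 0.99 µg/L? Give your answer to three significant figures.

Mixed concentration C = ΣQC/ΣQ = (1.840·0.01600 + 0.03100·239.0) / 1.871 = 7.438/1.871 = 3.976 µg/L.
Half-life 0.450 d → k = ln 2 / 0.450 = 1.540 d⁻¹.
3.976·exp(−k·t) = 0.99 → t = ln(3.976/0.99)/k = 77980 s = 21.66 h.

21.7 h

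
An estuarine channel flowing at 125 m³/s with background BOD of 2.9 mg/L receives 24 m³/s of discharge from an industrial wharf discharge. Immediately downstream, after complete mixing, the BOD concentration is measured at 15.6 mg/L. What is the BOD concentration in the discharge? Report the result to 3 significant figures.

Mass balance: 125.0·2.900 + 24.00·Cₑ = 149.0·15.60
→ Cₑ = (149.0·15.60 − 125.0·2.900) / 24.00 = 81.75 mg/L.

81.7 mg/L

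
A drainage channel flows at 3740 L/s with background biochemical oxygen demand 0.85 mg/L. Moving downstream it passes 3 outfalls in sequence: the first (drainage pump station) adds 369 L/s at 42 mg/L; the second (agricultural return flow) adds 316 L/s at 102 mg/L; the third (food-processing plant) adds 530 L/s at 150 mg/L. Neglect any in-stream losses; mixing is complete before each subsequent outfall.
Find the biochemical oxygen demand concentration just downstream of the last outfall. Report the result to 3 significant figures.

Outfall 1: combined Q = 4109 L/s; C = (3740·0.8500 + 369.0·42.00)/4109 = 4.545 mg/L.
Outfall 2: combined Q = 4425 L/s; C = (4109·4.545 + 316.0·102.0)/4425 = 11.50 mg/L.
Outfall 3: combined Q = 4955 L/s; C = (4425·11.50 + 530.0·150.0)/4955 = 26.32 mg/L.

26.3 mg/L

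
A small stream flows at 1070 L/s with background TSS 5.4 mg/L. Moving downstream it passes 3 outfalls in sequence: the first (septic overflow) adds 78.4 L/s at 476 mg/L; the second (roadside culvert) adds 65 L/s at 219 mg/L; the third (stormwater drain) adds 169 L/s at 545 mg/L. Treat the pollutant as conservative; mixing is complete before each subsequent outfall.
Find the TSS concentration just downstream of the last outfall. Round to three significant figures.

108 mg/L

Outfall 1: combined Q = 1148 L/s; C = (1070·5.400 + 78.40·476.0)/1148 = 37.53 mg/L.
Outfall 2: combined Q = 1213 L/s; C = (1148·37.53 + 65.00·219.0)/1213 = 47.25 mg/L.
Outfall 3: combined Q = 1382 L/s; C = (1213·47.25 + 169.0·545.0)/1382 = 108.1 mg/L.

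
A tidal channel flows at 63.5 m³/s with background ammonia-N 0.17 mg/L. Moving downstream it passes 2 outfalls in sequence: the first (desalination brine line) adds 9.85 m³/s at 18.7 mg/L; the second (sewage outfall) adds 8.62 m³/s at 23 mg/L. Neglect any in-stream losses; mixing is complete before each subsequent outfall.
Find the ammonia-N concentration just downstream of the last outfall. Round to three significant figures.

4.80 mg/L

After outfall 1: Q = 63.50 + 9.850 = 73.35 m³/s; C = (63.50·0.1700 + 9.850·18.70)/73.35 = 2.658 mg/L.
After outfall 2: Q = 73.35 + 8.620 = 81.97 m³/s; C = (73.35·2.658 + 8.620·23.00)/81.97 = 4.797 mg/L.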